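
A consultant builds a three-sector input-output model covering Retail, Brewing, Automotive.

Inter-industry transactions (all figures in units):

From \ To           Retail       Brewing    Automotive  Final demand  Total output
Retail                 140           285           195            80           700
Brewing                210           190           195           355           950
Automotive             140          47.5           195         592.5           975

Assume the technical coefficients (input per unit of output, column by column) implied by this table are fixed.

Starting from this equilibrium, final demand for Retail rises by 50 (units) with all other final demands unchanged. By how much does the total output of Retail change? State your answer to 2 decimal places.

Δx_R = 81.82

Technical coefficients a_ij = z_ij / X_j:
  a_RR = 140/700 = 0.20, a_BR = 210/700 = 0.30, a_AR = 140/700 = 0.20
  a_RB = 285/950 = 0.30, a_BB = 190/950 = 0.20, a_AB = 47.5/950 = 0.05
  a_RA = 195/975 = 0.20, a_BA = 195/975 = 0.20, a_AA = 195/975 = 0.20
I − A =
  [   0.80    -0.30    -0.20]
  [  -0.30     0.80    -0.20]
  [  -0.20    -0.05     0.80]
Cofactors of I−A, C_ij = (−1)^(i+j)·(minor ij) (rows/columns in the sector order above):
  C_11 = (0.80)(0.80) − (-0.20)(-0.05) = 0.6300
  C_12 = −[(-0.30)(0.80) − (-0.20)(-0.20)] = 0.2800
  C_13 = (-0.30)(-0.05) − (0.80)(-0.20) = 0.1750
  C_21 = −[(-0.30)(0.80) − (-0.20)(-0.05)] = 0.2500
  C_22 = (0.80)(0.80) − (-0.20)(-0.20) = 0.6000
  C_23 = −[(0.80)(-0.05) − (-0.30)(-0.20)] = 0.1000
  C_31 = (-0.30)(-0.20) − (-0.20)(0.80) = 0.2200
  C_32 = −[(0.80)(-0.20) − (-0.20)(-0.30)] = 0.2200
  C_33 = (0.80)(0.80) − (-0.30)(-0.30) = 0.5500
det(I−A) = Σ_j (I−A)_1j·C_1j = (0.80)(0.6300) + (-0.30)(0.2800) + (-0.20)(0.1750) = 0.3850
adj(I−A) = Cᵀ =
  [ 0.6300   0.2500   0.2200]
  [ 0.2800   0.6000   0.2200]
  [ 0.1750   0.1000   0.5500]
(I − A)⁻¹ = adj(I−A) / det(I−A) ≈
  [   1.6364     0.6494     0.5714]
  [   0.7273     1.5584     0.5714]
  [   0.4545     0.2597     1.4286]
Δx = (I − A)⁻¹ Δd with Δd having +50 in the Retail component and 0 elsewhere.
So Δx_R = L_RR · (+50), where L_RR = adj(I−A)_RR / det(I−A) = 0.6300 / 0.3850.
Δx_R = 0.6300 × (+50) / 0.3850 = 31.50 / 0.3850 ≈ 81.82.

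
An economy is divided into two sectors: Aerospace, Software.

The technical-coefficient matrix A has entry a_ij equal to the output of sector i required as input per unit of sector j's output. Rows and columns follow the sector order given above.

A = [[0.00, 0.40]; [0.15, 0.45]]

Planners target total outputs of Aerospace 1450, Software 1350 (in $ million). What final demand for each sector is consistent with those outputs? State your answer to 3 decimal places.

d_1 = 910.000, d_2 = 525.000

I − A =
  [   1.00    -0.40]
  [  -0.15     0.55]
d = (I − A) x:
  d_1 = (+1.00)·1450 + (-0.40)·1350 = 910.000
  d_2 = (-0.15)·1450 + (+0.55)·1350 = 525.000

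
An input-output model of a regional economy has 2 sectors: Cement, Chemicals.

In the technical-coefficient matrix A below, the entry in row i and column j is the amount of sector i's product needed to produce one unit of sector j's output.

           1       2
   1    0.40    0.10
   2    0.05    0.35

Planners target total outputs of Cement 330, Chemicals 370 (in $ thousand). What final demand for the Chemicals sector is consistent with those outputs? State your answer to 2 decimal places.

d_2 = 224.00

I − A =
  [   0.60    -0.10]
  [  -0.05     0.65]
d = (I − A) x:
  d_1 = (+0.60)·330 + (-0.10)·370 = 161.00
  d_2 = (-0.05)·330 + (+0.65)·370 = 224.00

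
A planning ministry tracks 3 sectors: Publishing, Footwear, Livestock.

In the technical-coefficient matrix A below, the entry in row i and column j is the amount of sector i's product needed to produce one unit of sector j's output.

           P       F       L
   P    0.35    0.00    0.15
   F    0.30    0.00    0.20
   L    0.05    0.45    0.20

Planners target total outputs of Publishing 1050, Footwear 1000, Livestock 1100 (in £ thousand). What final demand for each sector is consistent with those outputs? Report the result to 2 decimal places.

I − A =
  [   0.65     0.00    -0.15]
  [  -0.30     1.00    -0.20]
  [  -0.05    -0.45     0.80]
d = (I − A) x:
  d_P = (+0.65)·1050 + (+0.00)·1000 + (-0.15)·1100 = 517.50
  d_F = (-0.30)·1050 + (+1.00)·1000 + (-0.20)·1100 = 465.00
  d_L = (-0.05)·1050 + (-0.45)·1000 + (+0.80)·1100 = 377.50

d_P = 517.50, d_F = 465.00, d_L = 377.50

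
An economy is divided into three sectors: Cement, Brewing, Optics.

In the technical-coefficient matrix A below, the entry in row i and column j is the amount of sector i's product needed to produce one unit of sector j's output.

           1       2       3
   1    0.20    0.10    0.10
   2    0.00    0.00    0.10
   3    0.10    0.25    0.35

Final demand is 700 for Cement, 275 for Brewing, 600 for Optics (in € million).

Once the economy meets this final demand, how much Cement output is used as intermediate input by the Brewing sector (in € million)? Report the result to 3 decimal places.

I − A =
  [   0.80    -0.10    -0.10]
  [   0.00     1.00    -0.10]
  [  -0.10    -0.25     0.65]
Cofactors of I−A, C_ij = (−1)^(i+j)·(minor ij) (rows/columns in the sector order above):
  C_11 = (1.00)(0.65) − (-0.10)(-0.25) = 0.6250
  C_12 = −[(0.00)(0.65) − (-0.10)(-0.10)] = 0.0100
  C_13 = (0.00)(-0.25) − (1.00)(-0.10) = 0.1000
  C_21 = −[(-0.10)(0.65) − (-0.10)(-0.25)] = 0.0900
  C_22 = (0.80)(0.65) − (-0.10)(-0.10) = 0.5100
  C_23 = −[(0.80)(-0.25) − (-0.10)(-0.10)] = 0.2100
  C_31 = (-0.10)(-0.10) − (-0.10)(1.00) = 0.1100
  C_32 = −[(0.80)(-0.10) − (-0.10)(0.00)] = 0.0800
  C_33 = (0.80)(1.00) − (-0.10)(0.00) = 0.8000
det(I−A) = Σ_j (I−A)_1j·C_1j = (0.80)(0.6250) + (-0.10)(0.0100) + (-0.10)(0.1000) = 0.4890
adj(I−A) = Cᵀ =
  [ 0.6250   0.0900   0.1100]
  [ 0.0100   0.5100   0.0800]
  [ 0.1000   0.2100   0.8000]
(I − A)⁻¹ = adj(I−A) / det(I−A) ≈
  [   1.2781     0.1840     0.2249]
  [   0.0204     1.0429     0.1636]
  [   0.2045     0.4294     1.6360]
First solve x = (I − A)⁻¹ d = adj(I−A)·d / det(I−A); in particular x_2 = (0.0100·700 + 0.5100·275 + 0.0800·600) / 0.4890 = 195.25 / 0.4890 ≈ 399.28425.
Intermediate flow from 1 to 2: z_12 = a_12 · x_2 = 0.10 × 195.25 / 0.4890 = 19.525 / 0.4890 ≈ 39.928.

z_12 = 39.928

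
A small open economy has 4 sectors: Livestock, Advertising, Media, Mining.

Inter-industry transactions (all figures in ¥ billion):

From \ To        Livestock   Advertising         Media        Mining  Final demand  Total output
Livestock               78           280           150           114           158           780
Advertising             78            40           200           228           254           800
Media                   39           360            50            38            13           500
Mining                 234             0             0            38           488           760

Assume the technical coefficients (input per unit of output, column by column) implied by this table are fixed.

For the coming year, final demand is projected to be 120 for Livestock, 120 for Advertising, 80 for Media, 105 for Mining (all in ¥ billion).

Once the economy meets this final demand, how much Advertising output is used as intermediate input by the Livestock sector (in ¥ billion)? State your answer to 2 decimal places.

Technical coefficients a_ij = z_ij / X_j:
  a_11 = 78/780 = 0.10, a_21 = 78/780 = 0.10, a_31 = 39/780 = 0.05, a_41 = 234/780 = 0.30
  a_12 = 280/800 = 0.35, a_22 = 40/800 = 0.05, a_32 = 360/800 = 0.45, a_42 = 0/800 = 0.00
  a_13 = 150/500 = 0.30, a_23 = 200/500 = 0.40, a_33 = 50/500 = 0.10, a_43 = 0/500 = 0.00
  a_14 = 114/760 = 0.15, a_24 = 228/760 = 0.30, a_34 = 38/760 = 0.05, a_44 = 38/760 = 0.05
I − A =
  [   0.90    -0.35    -0.30    -0.15]
  [  -0.10     0.95    -0.40    -0.30]
  [  -0.05    -0.45     0.90    -0.05]
  [  -0.30     0.00     0.00     0.95]
Compute the cofactors C_ij = (−1)^(i+j)·(3×3 minor ij) of I−A; the adjugate is their transpose:
adj(I−A) = Cᵀ =
  [ 0.641250   0.427500   0.403750   0.257500]
  [ 0.191500   0.710250   0.379500   0.274500]
  [ 0.142625   0.386375   0.704750   0.181625]
  [ 0.202500   0.135000   0.127500   0.541250]
det(I−A) = Σ_j (I−A)_1j·C_1j = (0.90)(0.641250) + (-0.35)(0.191500) + (-0.30)(0.142625) + (-0.15)(0.202500) = 0.4369375
(I − A)⁻¹ = adj(I−A) / det(I−A) ≈
  [   1.4676     0.9784     0.9240     0.5893]
  [   0.4383     1.6255     0.8685     0.6282]
  [   0.3264     0.8843     1.6129     0.4157]
  [   0.4635     0.3090     0.2918     1.2387]
First solve x = (I − A)⁻¹ d = adj(I−A)·d / det(I−A); in particular x_1 = (0.641250·120 + 0.427500·120 + 0.403750·80 + 0.257500·105) / 0.4369375 = 187.5875 / 0.4369375 ≈ 429.3234.
Intermediate flow from 2 to 1: z_21 = a_21 · x_1 = 0.10 × 187.5875 / 0.4369375 = 18.75875 / 0.4369375 ≈ 42.93.

z_21 = 42.93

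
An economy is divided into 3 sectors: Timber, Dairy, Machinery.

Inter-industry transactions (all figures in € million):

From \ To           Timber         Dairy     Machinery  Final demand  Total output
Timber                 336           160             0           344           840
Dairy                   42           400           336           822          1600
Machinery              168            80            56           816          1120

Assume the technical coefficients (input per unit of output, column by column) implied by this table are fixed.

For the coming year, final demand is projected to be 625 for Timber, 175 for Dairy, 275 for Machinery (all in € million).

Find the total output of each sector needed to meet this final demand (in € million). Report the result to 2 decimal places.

Technical coefficients a_ij = z_ij / X_j:
  a_TT = 336/840 = 0.40, a_DT = 42/840 = 0.05, a_MT = 168/840 = 0.20
  a_TD = 160/1600 = 0.10, a_DD = 400/1600 = 0.25, a_MD = 80/1600 = 0.05
  a_TM = 0/1120 = 0.00, a_DM = 336/1120 = 0.30, a_MM = 56/1120 = 0.05
I − A =
  [   0.60    -0.10     0.00]
  [  -0.05     0.75    -0.30]
  [  -0.20    -0.05     0.95]
Cofactors of I−A, C_ij = (−1)^(i+j)·(minor ij) (rows/columns in the sector order above):
  C_11 = (0.75)(0.95) − (-0.30)(-0.05) = 0.6975
  C_12 = −[(-0.05)(0.95) − (-0.30)(-0.20)] = 0.1075
  C_13 = (-0.05)(-0.05) − (0.75)(-0.20) = 0.1525
  C_21 = −[(-0.10)(0.95) − (0.00)(-0.05)] = 0.0950
  C_22 = (0.60)(0.95) − (0.00)(-0.20) = 0.5700
  C_23 = −[(0.60)(-0.05) − (-0.10)(-0.20)] = 0.0500
  C_31 = (-0.10)(-0.30) − (0.00)(0.75) = 0.0300
  C_32 = −[(0.60)(-0.30) − (0.00)(-0.05)] = 0.1800
  C_33 = (0.60)(0.75) − (-0.10)(-0.05) = 0.4450
det(I−A) = Σ_j (I−A)_1j·C_1j = (0.60)(0.6975) + (-0.10)(0.1075) + (0.00)(0.1525) = 0.40775
adj(I−A) = Cᵀ =
  [ 0.6975   0.0950   0.0300]
  [ 0.1075   0.5700   0.1800]
  [ 0.1525   0.0500   0.4450]
(I − A)⁻¹ = adj(I−A) / det(I−A) ≈
  [   1.7106     0.2330     0.0736]
  [   0.2636     1.3979     0.4414]
  [   0.3740     0.1226     1.0914]
x = (I − A)⁻¹ d = adj(I−A)·d / det(I−A), with det(I−A) = 0.40775:
  x_T = (0.6975·625 + 0.0950·175 + 0.0300·275) / 0.40775 = 460.8125 / 0.40775 ≈ 1130.13
  x_D = (0.1075·625 + 0.5700·175 + 0.1800·275) / 0.40775 = 216.4375 / 0.40775 ≈ 530.81
  x_M = (0.1525·625 + 0.0500·175 + 0.4450·275) / 0.40775 = 226.4375 / 0.40775 ≈ 555.33

x_T = 1130.13, x_D = 530.81, x_M = 555.33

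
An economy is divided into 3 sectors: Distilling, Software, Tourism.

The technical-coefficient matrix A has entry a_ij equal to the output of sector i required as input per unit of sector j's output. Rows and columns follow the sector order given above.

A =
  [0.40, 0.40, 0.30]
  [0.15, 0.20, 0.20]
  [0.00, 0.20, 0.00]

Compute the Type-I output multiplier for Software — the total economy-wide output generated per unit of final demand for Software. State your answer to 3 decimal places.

I − A =
  [   0.60    -0.40    -0.30]
  [  -0.15     0.80    -0.20]
  [   0.00    -0.20     1.00]
Cofactors of I−A, C_ij = (−1)^(i+j)·(minor ij) (rows/columns in the sector order above):
  C_11 = (0.80)(1.00) − (-0.20)(-0.20) = 0.7600
  C_12 = −[(-0.15)(1.00) − (-0.20)(0.00)] = 0.1500
  C_13 = (-0.15)(-0.20) − (0.80)(0.00) = 0.0300
  C_21 = −[(-0.40)(1.00) − (-0.30)(-0.20)] = 0.4600
  C_22 = (0.60)(1.00) − (-0.30)(0.00) = 0.6000
  C_23 = −[(0.60)(-0.20) − (-0.40)(0.00)] = 0.1200
  C_31 = (-0.40)(-0.20) − (-0.30)(0.80) = 0.3200
  C_32 = −[(0.60)(-0.20) − (-0.30)(-0.15)] = 0.1650
  C_33 = (0.60)(0.80) − (-0.40)(-0.15) = 0.4200
det(I−A) = Σ_j (I−A)_1j·C_1j = (0.60)(0.7600) + (-0.40)(0.1500) + (-0.30)(0.0300) = 0.3870
adj(I−A) = Cᵀ =
  [ 0.7600   0.4600   0.3200]
  [ 0.1500   0.6000   0.1650]
  [ 0.0300   0.1200   0.4200]
(I − A)⁻¹ = adj(I−A) / det(I−A) ≈
  [   1.9638     1.1886     0.8269]
  [   0.3876     1.5504     0.4264]
  [   0.0775     0.3101     1.0853]
The output multiplier for sector j is the column-j sum of the Leontief inverse (I − A)⁻¹ = adj(I−A) / det(I−A).
Column 2 of adj(I−A): (0.4600, 0.6000, 0.1200); det(I−A) = 0.3870.
m_2 = (0.4600 + 0.6000 + 0.1200) / 0.3870 = 1.18 / 0.3870 ≈ 3.049.

m_2 = 3.049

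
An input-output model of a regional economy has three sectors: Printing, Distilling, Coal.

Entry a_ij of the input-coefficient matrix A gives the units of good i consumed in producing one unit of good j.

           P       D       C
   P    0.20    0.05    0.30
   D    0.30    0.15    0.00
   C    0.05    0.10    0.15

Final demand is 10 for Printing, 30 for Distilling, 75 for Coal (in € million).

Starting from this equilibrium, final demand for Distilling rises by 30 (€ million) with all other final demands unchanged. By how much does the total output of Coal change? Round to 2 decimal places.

I − A =
  [   0.80    -0.05    -0.30]
  [  -0.30     0.85     0.00]
  [  -0.05    -0.10     0.85]
Cofactors of I−A, C_ij = (−1)^(i+j)·(minor ij) (rows/columns in the sector order above):
  C_11 = (0.85)(0.85) − (0.00)(-0.10) = 0.7225
  C_12 = −[(-0.30)(0.85) − (0.00)(-0.05)] = 0.2550
  C_13 = (-0.30)(-0.10) − (0.85)(-0.05) = 0.0725
  C_21 = −[(-0.05)(0.85) − (-0.30)(-0.10)] = 0.0725
  C_22 = (0.80)(0.85) − (-0.30)(-0.05) = 0.6650
  C_23 = −[(0.80)(-0.10) − (-0.05)(-0.05)] = 0.0825
  C_31 = (-0.05)(0.00) − (-0.30)(0.85) = 0.2550
  C_32 = −[(0.80)(0.00) − (-0.30)(-0.30)] = 0.0900
  C_33 = (0.80)(0.85) − (-0.05)(-0.30) = 0.6650
det(I−A) = Σ_j (I−A)_1j·C_1j = (0.80)(0.7225) + (-0.05)(0.2550) + (-0.30)(0.0725) = 0.5435
adj(I−A) = Cᵀ =
  [ 0.7225   0.0725   0.2550]
  [ 0.2550   0.6650   0.0900]
  [ 0.0725   0.0825   0.6650]
(I − A)⁻¹ = adj(I−A) / det(I−A) ≈
  [   1.3293     0.1334     0.4692]
  [   0.4692     1.2236     0.1656]
  [   0.1334     0.1518     1.2236]
Δx = (I − A)⁻¹ Δd with Δd having +30 in the Distilling component and 0 elsewhere.
So Δx_C = L_CD · (+30), where L_CD = adj(I−A)_CD / det(I−A) = 0.0825 / 0.5435.
Δx_C = 0.0825 × (+30) / 0.5435 = 2.475 / 0.5435 ≈ 4.55.

Δx_C = 4.55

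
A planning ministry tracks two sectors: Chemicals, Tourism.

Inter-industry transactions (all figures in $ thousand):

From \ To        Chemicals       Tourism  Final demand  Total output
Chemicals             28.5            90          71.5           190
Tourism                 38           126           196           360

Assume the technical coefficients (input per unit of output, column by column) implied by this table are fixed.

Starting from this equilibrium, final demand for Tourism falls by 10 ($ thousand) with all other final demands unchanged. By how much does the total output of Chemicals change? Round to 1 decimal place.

Δx_C = -5.0

Technical coefficients a_ij = z_ij / X_j:
  a_CC = 28.5/190 = 0.15, a_TC = 38/190 = 0.20
  a_CT = 90/360 = 0.25, a_TT = 126/360 = 0.35
I − A =
  [   0.85    -0.25]
  [  -0.20     0.65]
det(I−A) = (0.85)(0.65) − (-0.25)(-0.20) = 0.5025
adj(I−A) = [[0.65, 0.25], [0.20, 0.85]]
(I − A)⁻¹ = adj(I−A) / det(I−A) ≈
  [   1.2935     0.4975]
  [   0.3980     1.6915]
Δx = (I − A)⁻¹ Δd with Δd having -10 in the Tourism component and 0 elsewhere.
So Δx_C = L_CT · (-10), where L_CT = adj(I−A)_CT / det(I−A) = 0.25 / 0.5025.
Δx_C = 0.25 × (-10) / 0.5025 = -2.50 / 0.5025 ≈ -5.0.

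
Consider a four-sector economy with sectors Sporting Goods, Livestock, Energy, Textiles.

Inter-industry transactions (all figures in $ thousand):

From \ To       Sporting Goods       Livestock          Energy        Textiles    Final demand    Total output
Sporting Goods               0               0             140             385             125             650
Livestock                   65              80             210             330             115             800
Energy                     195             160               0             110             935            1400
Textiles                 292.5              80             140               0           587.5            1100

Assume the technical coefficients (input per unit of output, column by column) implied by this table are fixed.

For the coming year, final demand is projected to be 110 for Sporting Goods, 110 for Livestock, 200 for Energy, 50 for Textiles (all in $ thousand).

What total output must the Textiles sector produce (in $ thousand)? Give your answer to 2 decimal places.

Technical coefficients a_ij = z_ij / X_j:
  a_11 = 0/650 = 0.00, a_21 = 65/650 = 0.10, a_31 = 195/650 = 0.30, a_41 = 292.5/650 = 0.45
  a_12 = 0/800 = 0.00, a_22 = 80/800 = 0.10, a_32 = 160/800 = 0.20, a_42 = 80/800 = 0.10
  a_13 = 140/1400 = 0.10, a_23 = 210/1400 = 0.15, a_33 = 0/1400 = 0.00, a_43 = 140/1400 = 0.10
  a_14 = 385/1100 = 0.35, a_24 = 330/1100 = 0.30, a_34 = 110/1100 = 0.10, a_44 = 0/1100 = 0.00
I − A =
  [   1.00     0.00    -0.10    -0.35]
  [  -0.10     0.90    -0.15    -0.30]
  [  -0.30    -0.20     1.00    -0.10]
  [  -0.45    -0.10    -0.10     1.00]
Compute the cofactors C_ij = (−1)^(i+j)·(3×3 minor ij) of I−A; the adjugate is their transpose:
adj(I−A) = Cᵀ =
  [ 0.823500   0.063000   0.123750   0.319500]
  [ 0.294750   0.787500   0.183375   0.357750]
  [ 0.349500   0.189000   0.724750   0.251500]
  [ 0.435000   0.126000   0.146500   0.841000]
det(I−A) = Σ_j (I−A)_1j·C_1j = (1.00)(0.823500) + (0.00)(0.294750) + (-0.10)(0.349500) + (-0.35)(0.435000) = 0.6363
(I − A)⁻¹ = adj(I−A) / det(I−A) ≈
  [   1.2942     0.0990     0.1945     0.5021]
  [   0.4632     1.2376     0.2882     0.5622]
  [   0.5493     0.2970     1.1390     0.3953]
  [   0.6836     0.1980     0.2302     1.3217]
x = (I − A)⁻¹ d = adj(I−A)·d / det(I−A), with det(I−A) = 0.6363:
  x_1 = (0.823500·110 + 0.063000·110 + 0.123750·200 + 0.319500·50) / 0.6363 = 138.24 / 0.6363 ≈ 217.26
  x_2 = (0.294750·110 + 0.787500·110 + 0.183375·200 + 0.357750·50) / 0.6363 = 173.61 / 0.6363 ≈ 272.84
  x_3 = (0.349500·110 + 0.189000·110 + 0.724750·200 + 0.251500·50) / 0.6363 = 216.76 / 0.6363 ≈ 340.66
  x_4 = (0.435000·110 + 0.126000·110 + 0.146500·200 + 0.841000·50) / 0.6363 = 133.06 / 0.6363 ≈ 209.12

x_4 = 209.12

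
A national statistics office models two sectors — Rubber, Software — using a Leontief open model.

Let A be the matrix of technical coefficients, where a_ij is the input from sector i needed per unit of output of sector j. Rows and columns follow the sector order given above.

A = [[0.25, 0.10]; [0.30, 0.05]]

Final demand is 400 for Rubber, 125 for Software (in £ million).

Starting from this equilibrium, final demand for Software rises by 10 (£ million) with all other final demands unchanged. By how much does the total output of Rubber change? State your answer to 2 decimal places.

Δx_1 = 1.47

I − A =
  [   0.75    -0.10]
  [  -0.30     0.95]
det(I−A) = (0.75)(0.95) − (-0.10)(-0.30) = 0.6825
adj(I−A) = [[0.95, 0.10], [0.30, 0.75]]
(I − A)⁻¹ = adj(I−A) / det(I−A) ≈
  [   1.3919     0.1465]
  [   0.4396     1.0989]
Δx = (I − A)⁻¹ Δd with Δd having +10 in the Software component and 0 elsewhere.
So Δx_1 = L_12 · (+10), where L_12 = adj(I−A)_12 / det(I−A) = 0.10 / 0.6825.
Δx_1 = 0.10 × (+10) / 0.6825 = 1.00 / 0.6825 ≈ 1.47.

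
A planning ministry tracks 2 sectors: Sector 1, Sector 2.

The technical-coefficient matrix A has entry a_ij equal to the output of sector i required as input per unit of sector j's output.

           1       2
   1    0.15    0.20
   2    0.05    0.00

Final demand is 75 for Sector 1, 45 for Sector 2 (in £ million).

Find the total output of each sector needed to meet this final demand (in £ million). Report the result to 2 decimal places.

I − A =
  [   0.85    -0.20]
  [  -0.05     1.00]
det(I−A) = (0.85)(1.00) − (-0.20)(-0.05) = 0.8400
adj(I−A) = [[1.00, 0.20], [0.05, 0.85]]
(I − A)⁻¹ = adj(I−A) / det(I−A) ≈
  [   1.1905     0.2381]
  [   0.0595     1.0119]
x = (I − A)⁻¹ d = adj(I−A)·d / det(I−A), with det(I−A) = 0.8400:
  x_1 = (1.00·75 + 0.20·45) / 0.8400 = 84.00 / 0.8400 = 100.00
  x_2 = (0.05·75 + 0.85·45) / 0.8400 = 42.00 / 0.8400 = 50.00

x_1 = 100.00, x_2 = 50.00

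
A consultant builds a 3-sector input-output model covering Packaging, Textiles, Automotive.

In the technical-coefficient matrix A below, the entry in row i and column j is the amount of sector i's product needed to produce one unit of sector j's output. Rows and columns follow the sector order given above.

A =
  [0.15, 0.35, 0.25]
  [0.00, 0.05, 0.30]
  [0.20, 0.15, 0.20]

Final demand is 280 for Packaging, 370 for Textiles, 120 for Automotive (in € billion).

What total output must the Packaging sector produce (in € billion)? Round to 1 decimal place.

x_1 = 665.3

I − A =
  [   0.85    -0.35    -0.25]
  [   0.00     0.95    -0.30]
  [  -0.20    -0.15     0.80]
Cofactors of I−A, C_ij = (−1)^(i+j)·(minor ij) (rows/columns in the sector order above):
  C_11 = (0.95)(0.80) − (-0.30)(-0.15) = 0.7150
  C_12 = −[(0.00)(0.80) − (-0.30)(-0.20)] = 0.0600
  C_13 = (0.00)(-0.15) − (0.95)(-0.20) = 0.1900
  C_21 = −[(-0.35)(0.80) − (-0.25)(-0.15)] = 0.3175
  C_22 = (0.85)(0.80) − (-0.25)(-0.20) = 0.6300
  C_23 = −[(0.85)(-0.15) − (-0.35)(-0.20)] = 0.1975
  C_31 = (-0.35)(-0.30) − (-0.25)(0.95) = 0.3425
  C_32 = −[(0.85)(-0.30) − (-0.25)(0.00)] = 0.2550
  C_33 = (0.85)(0.95) − (-0.35)(0.00) = 0.8075
det(I−A) = Σ_j (I−A)_1j·C_1j = (0.85)(0.7150) + (-0.35)(0.0600) + (-0.25)(0.1900) = 0.53925
adj(I−A) = Cᵀ =
  [ 0.7150   0.3175   0.3425]
  [ 0.0600   0.6300   0.2550]
  [ 0.1900   0.1975   0.8075]
(I − A)⁻¹ = adj(I−A) / det(I−A) ≈
  [   1.3259     0.5888     0.6351]
  [   0.1113     1.1683     0.4729]
  [   0.3523     0.3662     1.4975]
x = (I − A)⁻¹ d = adj(I−A)·d / det(I−A), with det(I−A) = 0.53925:
  x_1 = (0.7150·280 + 0.3175·370 + 0.3425·120) / 0.53925 = 358.775 / 0.53925 ≈ 665.3
  x_2 = (0.0600·280 + 0.6300·370 + 0.2550·120) / 0.53925 = 280.50 / 0.53925 ≈ 520.2
  x_3 = (0.1900·280 + 0.1975·370 + 0.8075·120) / 0.53925 = 223.175 / 0.53925 ≈ 413.9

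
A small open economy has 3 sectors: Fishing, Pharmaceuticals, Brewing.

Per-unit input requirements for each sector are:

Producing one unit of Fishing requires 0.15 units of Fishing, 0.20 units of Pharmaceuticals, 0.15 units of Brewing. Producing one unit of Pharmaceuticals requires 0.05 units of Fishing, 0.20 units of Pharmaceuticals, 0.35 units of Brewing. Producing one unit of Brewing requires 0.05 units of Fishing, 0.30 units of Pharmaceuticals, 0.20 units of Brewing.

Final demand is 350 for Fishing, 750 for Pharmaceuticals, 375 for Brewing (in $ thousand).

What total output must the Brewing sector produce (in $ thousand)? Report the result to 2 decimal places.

x_B = 1256.32

I − A =
  [   0.85    -0.05    -0.05]
  [  -0.20     0.80    -0.30]
  [  -0.15    -0.35     0.80]
Cofactors of I−A, C_ij = (−1)^(i+j)·(minor ij) (rows/columns in the sector order above):
  C_11 = (0.80)(0.80) − (-0.30)(-0.35) = 0.5350
  C_12 = −[(-0.20)(0.80) − (-0.30)(-0.15)] = 0.2050
  C_13 = (-0.20)(-0.35) − (0.80)(-0.15) = 0.1900
  C_21 = −[(-0.05)(0.80) − (-0.05)(-0.35)] = 0.0575
  C_22 = (0.85)(0.80) − (-0.05)(-0.15) = 0.6725
  C_23 = −[(0.85)(-0.35) − (-0.05)(-0.15)] = 0.3050
  C_31 = (-0.05)(-0.30) − (-0.05)(0.80) = 0.0550
  C_32 = −[(0.85)(-0.30) − (-0.05)(-0.20)] = 0.2650
  C_33 = (0.85)(0.80) − (-0.05)(-0.20) = 0.6700
det(I−A) = Σ_j (I−A)_1j·C_1j = (0.85)(0.5350) + (-0.05)(0.2050) + (-0.05)(0.1900) = 0.4350
adj(I−A) = Cᵀ =
  [ 0.5350   0.0575   0.0550]
  [ 0.2050   0.6725   0.2650]
  [ 0.1900   0.3050   0.6700]
(I − A)⁻¹ = adj(I−A) / det(I−A) ≈
  [   1.2299     0.1322     0.1264]
  [   0.4713     1.5460     0.6092]
  [   0.4368     0.7011     1.5402]
x = (I − A)⁻¹ d = adj(I−A)·d / det(I−A), with det(I−A) = 0.4350:
  x_F = (0.5350·350 + 0.0575·750 + 0.0550·375) / 0.4350 = 251.00 / 0.4350 ≈ 577.01
  x_P = (0.2050·350 + 0.6725·750 + 0.2650·375) / 0.4350 = 675.50 / 0.4350 ≈ 1552.87
  x_B = (0.1900·350 + 0.3050·750 + 0.6700·375) / 0.4350 = 546.50 / 0.4350 ≈ 1256.32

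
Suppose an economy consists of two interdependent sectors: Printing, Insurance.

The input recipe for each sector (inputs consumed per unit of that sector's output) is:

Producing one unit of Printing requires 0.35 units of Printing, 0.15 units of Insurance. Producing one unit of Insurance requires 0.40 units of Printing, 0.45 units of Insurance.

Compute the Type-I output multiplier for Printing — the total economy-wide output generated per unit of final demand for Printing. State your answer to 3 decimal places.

I − A =
  [   0.65    -0.40]
  [  -0.15     0.55]
det(I−A) = (0.65)(0.55) − (-0.40)(-0.15) = 0.2975
adj(I−A) = [[0.55, 0.40], [0.15, 0.65]]
(I − A)⁻¹ = adj(I−A) / det(I−A) ≈
  [   1.8487     1.3445]
  [   0.5042     2.1849]
The output multiplier for sector j is the column-j sum of the Leontief inverse (I − A)⁻¹ = adj(I−A) / det(I−A).
Column P of adj(I−A): (0.55, 0.15); det(I−A) = 0.2975.
m_P = (0.55 + 0.15) / 0.2975 = 0.70 / 0.2975 ≈ 2.353.

m_P = 2.353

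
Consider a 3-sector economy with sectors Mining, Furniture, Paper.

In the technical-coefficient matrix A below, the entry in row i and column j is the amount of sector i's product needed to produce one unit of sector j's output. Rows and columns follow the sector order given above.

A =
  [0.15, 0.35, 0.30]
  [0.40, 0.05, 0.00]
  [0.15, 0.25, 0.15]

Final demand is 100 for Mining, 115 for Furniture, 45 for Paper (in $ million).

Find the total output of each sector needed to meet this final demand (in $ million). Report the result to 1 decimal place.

x_1 = 275.8, x_2 = 237.2, x_3 = 171.4

I − A =
  [   0.85    -0.35    -0.30]
  [  -0.40     0.95     0.00]
  [  -0.15    -0.25     0.85]
Cofactors of I−A, C_ij = (−1)^(i+j)·(minor ij) (rows/columns in the sector order above):
  C_11 = (0.95)(0.85) − (0.00)(-0.25) = 0.8075
  C_12 = −[(-0.40)(0.85) − (0.00)(-0.15)] = 0.3400
  C_13 = (-0.40)(-0.25) − (0.95)(-0.15) = 0.2425
  C_21 = −[(-0.35)(0.85) − (-0.30)(-0.25)] = 0.3725
  C_22 = (0.85)(0.85) − (-0.30)(-0.15) = 0.6775
  C_23 = −[(0.85)(-0.25) − (-0.35)(-0.15)] = 0.2650
  C_31 = (-0.35)(0.00) − (-0.30)(0.95) = 0.2850
  C_32 = −[(0.85)(0.00) − (-0.30)(-0.40)] = 0.1200
  C_33 = (0.85)(0.95) − (-0.35)(-0.40) = 0.6675
det(I−A) = Σ_j (I−A)_1j·C_1j = (0.85)(0.8075) + (-0.35)(0.3400) + (-0.30)(0.2425) = 0.494625
adj(I−A) = Cᵀ =
  [ 0.8075   0.3725   0.2850]
  [ 0.3400   0.6775   0.1200]
  [ 0.2425   0.2650   0.6675]
(I − A)⁻¹ = adj(I−A) / det(I−A) ≈
  [   1.6325     0.7531     0.5762]
  [   0.6874     1.3697     0.2426]
  [   0.4903     0.5358     1.3495]
x = (I − A)⁻¹ d = adj(I−A)·d / det(I−A), with det(I−A) = 0.494625:
  x_1 = (0.8075·100 + 0.3725·115 + 0.2850·45) / 0.494625 = 136.4125 / 0.494625 ≈ 275.8
  x_2 = (0.3400·100 + 0.6775·115 + 0.1200·45) / 0.494625 = 117.3125 / 0.494625 ≈ 237.2
  x_3 = (0.2425·100 + 0.2650·115 + 0.6675·45) / 0.494625 = 84.7625 / 0.494625 ≈ 171.4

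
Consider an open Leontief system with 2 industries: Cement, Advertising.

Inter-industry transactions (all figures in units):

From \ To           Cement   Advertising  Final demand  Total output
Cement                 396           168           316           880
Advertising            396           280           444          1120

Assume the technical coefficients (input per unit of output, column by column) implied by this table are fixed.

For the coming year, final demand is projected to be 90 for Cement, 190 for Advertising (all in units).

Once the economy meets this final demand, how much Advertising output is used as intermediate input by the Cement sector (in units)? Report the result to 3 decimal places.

z_AC = 125.217

Technical coefficients a_ij = z_ij / X_j:
  a_CC = 396/880 = 0.45, a_AC = 396/880 = 0.45
  a_CA = 168/1120 = 0.15, a_AA = 280/1120 = 0.25
I − A =
  [   0.55    -0.15]
  [  -0.45     0.75]
det(I−A) = (0.55)(0.75) − (-0.15)(-0.45) = 0.3450
adj(I−A) = [[0.75, 0.15], [0.45, 0.55]]
(I − A)⁻¹ = adj(I−A) / det(I−A) ≈
  [   2.1739     0.4348]
  [   1.3043     1.5942]
First solve x = (I − A)⁻¹ d = adj(I−A)·d / det(I−A); in particular x_C = (0.75·90 + 0.15·190) / 0.3450 = 96.00 / 0.3450 ≈ 278.26087.
Intermediate flow from A to C: z_AC = a_AC · x_C = 0.45 × 96.00 / 0.3450 = 43.20 / 0.3450 ≈ 125.217.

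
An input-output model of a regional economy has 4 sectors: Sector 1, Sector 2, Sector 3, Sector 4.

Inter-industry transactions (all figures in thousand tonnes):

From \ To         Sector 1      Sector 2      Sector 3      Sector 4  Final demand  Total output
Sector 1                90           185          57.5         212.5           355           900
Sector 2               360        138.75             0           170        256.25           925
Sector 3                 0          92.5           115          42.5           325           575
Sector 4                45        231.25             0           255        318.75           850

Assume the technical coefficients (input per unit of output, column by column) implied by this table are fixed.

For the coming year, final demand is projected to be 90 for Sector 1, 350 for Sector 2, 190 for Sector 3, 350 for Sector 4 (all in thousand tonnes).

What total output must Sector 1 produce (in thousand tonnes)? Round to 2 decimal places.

Technical coefficients a_ij = z_ij / X_j:
  a_11 = 90/900 = 0.10, a_21 = 360/900 = 0.40, a_31 = 0/900 = 0.00, a_41 = 45/900 = 0.05
  a_12 = 185/925 = 0.20, a_22 = 138.75/925 = 0.15, a_32 = 92.5/925 = 0.10, a_42 = 231.25/925 = 0.25
  a_13 = 57.5/575 = 0.10, a_23 = 0/575 = 0.00, a_33 = 115/575 = 0.20, a_43 = 0/575 = 0.00
  a_14 = 212.5/850 = 0.25, a_24 = 170/850 = 0.20, a_34 = 42.5/850 = 0.05, a_44 = 255/850 = 0.30
I − A =
  [   0.90    -0.20    -0.10    -0.25]
  [  -0.40     0.85     0.00    -0.20]
  [   0.00    -0.10     0.80    -0.05]
  [  -0.05    -0.25     0.00     0.70]
Compute the cofactors C_ij = (−1)^(i+j)·(3×3 minor ij) of I−A; the adjugate is their transpose:
adj(I−A) = Cᵀ =
  [ 0.436000   0.170250   0.054500   0.208250]
  [ 0.232000   0.493750   0.029000   0.226000]
  [ 0.036125   0.073500   0.396875   0.062250]
  [ 0.114000   0.188500   0.014250   0.544000]
det(I−A) = Σ_j (I−A)_1j·C_1j = (0.90)(0.436000) + (-0.20)(0.232000) + (-0.10)(0.036125) + (-0.25)(0.114000) = 0.3138875
(I − A)⁻¹ = adj(I−A) / det(I−A) ≈
  [   1.3890     0.5424     0.1736     0.6635]
  [   0.7391     1.5730     0.0924     0.7200]
  [   0.1151     0.2342     1.2644     0.1983]
  [   0.3632     0.6005     0.0454     1.7331]
x = (I − A)⁻¹ d = adj(I−A)·d / det(I−A), with det(I−A) = 0.3138875:
  x_1 = (0.436000·90 + 0.170250·350 + 0.054500·190 + 0.208250·350) / 0.3138875 = 182.07 / 0.3138875 ≈ 580.05
  x_2 = (0.232000·90 + 0.493750·350 + 0.029000·190 + 0.226000·350) / 0.3138875 = 278.3025 / 0.3138875 ≈ 886.63
  x_3 = (0.036125·90 + 0.073500·350 + 0.396875·190 + 0.062250·350) / 0.3138875 = 126.17 / 0.3138875 ≈ 401.96
  x_4 = (0.114000·90 + 0.188500·350 + 0.014250·190 + 0.544000·350) / 0.3138875 = 269.3425 / 0.3138875 ≈ 858.09

x_1 = 580.05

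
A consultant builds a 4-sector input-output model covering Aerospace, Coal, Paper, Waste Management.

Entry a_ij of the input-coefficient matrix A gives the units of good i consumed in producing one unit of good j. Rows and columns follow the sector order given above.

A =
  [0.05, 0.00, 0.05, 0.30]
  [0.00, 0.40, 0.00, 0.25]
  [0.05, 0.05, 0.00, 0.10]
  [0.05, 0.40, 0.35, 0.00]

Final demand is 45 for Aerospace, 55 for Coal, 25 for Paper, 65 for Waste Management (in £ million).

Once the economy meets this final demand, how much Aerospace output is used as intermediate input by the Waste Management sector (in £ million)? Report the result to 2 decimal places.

z_14 = 44.98

I − A =
  [   0.95     0.00    -0.05    -0.30]
  [   0.00     0.60     0.00    -0.25]
  [  -0.05    -0.05     1.00    -0.10]
  [  -0.05    -0.40    -0.35     1.00]
Compute the cofactors C_ij = (−1)^(i+j)·(3×3 minor ij) of I−A; the adjugate is their transpose:
adj(I−A) = Cᵀ =
  [ 0.474625   0.129750   0.088000   0.183625]
  [ 0.016875   0.893750   0.083750   0.236875]
  [ 0.028625   0.090750   0.466000   0.077875]
  [ 0.040500   0.395750   0.201000   0.568500]
det(I−A) = Σ_j (I−A)_1j·C_1j = (0.95)(0.474625) + (0.00)(0.016875) + (-0.05)(0.028625) + (-0.30)(0.040500) = 0.4373125
(I − A)⁻¹ = adj(I−A) / det(I−A) ≈
  [   1.0853     0.2967     0.2012     0.4199]
  [   0.0386     2.0437     0.1915     0.5417]
  [   0.0655     0.2075     1.0656     0.1781]
  [   0.0926     0.9050     0.4596     1.3000]
First solve x = (I − A)⁻¹ d = adj(I−A)·d / det(I−A); in particular x_4 = (0.040500·45 + 0.395750·55 + 0.201000·25 + 0.568500·65) / 0.4373125 = 65.56625 / 0.4373125 ≈ 149.9300.
Intermediate flow from 1 to 4: z_14 = a_14 · x_4 = 0.30 × 65.56625 / 0.4373125 = 19.669875 / 0.4373125 ≈ 44.98.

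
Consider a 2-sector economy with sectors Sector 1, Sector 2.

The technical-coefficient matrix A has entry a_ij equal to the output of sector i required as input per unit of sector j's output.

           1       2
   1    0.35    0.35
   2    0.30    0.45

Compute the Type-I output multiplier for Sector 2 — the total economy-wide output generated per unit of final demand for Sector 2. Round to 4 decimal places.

m_2 = 3.9604

I − A =
  [   0.65    -0.35]
  [  -0.30     0.55]
det(I−A) = (0.65)(0.55) − (-0.35)(-0.30) = 0.2525
adj(I−A) = [[0.55, 0.35], [0.30, 0.65]]
(I − A)⁻¹ = adj(I−A) / det(I−A) ≈
  [   2.17822     1.38614]
  [   1.18812     2.57426]
The output multiplier for sector j is the column-j sum of the Leontief inverse (I − A)⁻¹ = adj(I−A) / det(I−A).
Column 2 of adj(I−A): (0.35, 0.65); det(I−A) = 0.2525.
m_2 = (0.35 + 0.65) / 0.2525 = 1.00 / 0.2525 ≈ 3.9604.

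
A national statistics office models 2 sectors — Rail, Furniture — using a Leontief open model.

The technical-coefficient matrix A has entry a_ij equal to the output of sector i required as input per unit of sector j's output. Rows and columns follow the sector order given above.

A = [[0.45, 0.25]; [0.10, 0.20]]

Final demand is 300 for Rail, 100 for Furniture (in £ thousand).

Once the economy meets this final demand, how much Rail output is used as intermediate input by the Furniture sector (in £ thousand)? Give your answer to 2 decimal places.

I − A =
  [   0.55    -0.25]
  [  -0.10     0.80]
det(I−A) = (0.55)(0.80) − (-0.25)(-0.10) = 0.4150
adj(I−A) = [[0.80, 0.25], [0.10, 0.55]]
(I − A)⁻¹ = adj(I−A) / det(I−A) ≈
  [   1.9277     0.6024]
  [   0.2410     1.3253]
First solve x = (I − A)⁻¹ d = adj(I−A)·d / det(I−A); in particular x_F = (0.10·300 + 0.55·100) / 0.4150 = 85.00 / 0.4150 ≈ 204.8193.
Intermediate flow from R to F: z_RF = a_RF · x_F = 0.25 × 85.00 / 0.4150 = 21.25 / 0.4150 ≈ 51.20.

z_RF = 51.20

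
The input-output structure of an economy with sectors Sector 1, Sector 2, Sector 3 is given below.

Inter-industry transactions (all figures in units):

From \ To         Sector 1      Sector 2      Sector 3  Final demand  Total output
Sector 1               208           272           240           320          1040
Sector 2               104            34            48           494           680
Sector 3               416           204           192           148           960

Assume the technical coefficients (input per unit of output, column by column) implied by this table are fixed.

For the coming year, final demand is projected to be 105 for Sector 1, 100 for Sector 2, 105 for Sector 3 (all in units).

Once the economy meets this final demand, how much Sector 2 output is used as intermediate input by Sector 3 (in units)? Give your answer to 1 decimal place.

z_23 = 17.5

Technical coefficients a_ij = z_ij / X_j:
  a_11 = 208/1040 = 0.20, a_21 = 104/1040 = 0.10, a_31 = 416/1040 = 0.40
  a_12 = 272/680 = 0.40, a_22 = 34/680 = 0.05, a_32 = 204/680 = 0.30
  a_13 = 240/960 = 0.25, a_23 = 48/960 = 0.05, a_33 = 192/960 = 0.20
I − A =
  [   0.80    -0.40    -0.25]
  [  -0.10     0.95    -0.05]
  [  -0.40    -0.30     0.80]
Cofactors of I−A, C_ij = (−1)^(i+j)·(minor ij) (rows/columns in the sector order above):
  C_11 = (0.95)(0.80) − (-0.05)(-0.30) = 0.7450
  C_12 = −[(-0.10)(0.80) − (-0.05)(-0.40)] = 0.1000
  C_13 = (-0.10)(-0.30) − (0.95)(-0.40) = 0.4100
  C_21 = −[(-0.40)(0.80) − (-0.25)(-0.30)] = 0.3950
  C_22 = (0.80)(0.80) − (-0.25)(-0.40) = 0.5400
  C_23 = −[(0.80)(-0.30) − (-0.40)(-0.40)] = 0.4000
  C_31 = (-0.40)(-0.05) − (-0.25)(0.95) = 0.2575
  C_32 = −[(0.80)(-0.05) − (-0.25)(-0.10)] = 0.0650
  C_33 = (0.80)(0.95) − (-0.40)(-0.10) = 0.7200
det(I−A) = Σ_j (I−A)_1j·C_1j = (0.80)(0.7450) + (-0.40)(0.1000) + (-0.25)(0.4100) = 0.4535
adj(I−A) = Cᵀ =
  [ 0.7450   0.3950   0.2575]
  [ 0.1000   0.5400   0.0650]
  [ 0.4100   0.4000   0.7200]
(I − A)⁻¹ = adj(I−A) / det(I−A) ≈
  [   1.6428     0.8710     0.5678]
  [   0.2205     1.1907     0.1433]
  [   0.9041     0.8820     1.5877]
First solve x = (I − A)⁻¹ d = adj(I−A)·d / det(I−A); in particular x_3 = (0.4100·105 + 0.4000·100 + 0.7200·105) / 0.4535 = 158.65 / 0.4535 ≈ 349.835.
Intermediate flow from 2 to 3: z_23 = a_23 · x_3 = 0.05 × 158.65 / 0.4535 = 7.9325 / 0.4535 ≈ 17.5.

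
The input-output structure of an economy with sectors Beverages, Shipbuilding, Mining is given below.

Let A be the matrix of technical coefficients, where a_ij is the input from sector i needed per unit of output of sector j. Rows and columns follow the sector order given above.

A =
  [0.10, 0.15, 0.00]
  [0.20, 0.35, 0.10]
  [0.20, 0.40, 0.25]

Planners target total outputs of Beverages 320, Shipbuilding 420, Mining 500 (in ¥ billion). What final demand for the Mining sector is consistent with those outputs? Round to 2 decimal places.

I − A =
  [   0.90    -0.15     0.00]
  [  -0.20     0.65    -0.10]
  [  -0.20    -0.40     0.75]
d = (I − A) x:
  d_B = (+0.90)·320 + (-0.15)·420 + (+0.00)·500 = 225.00
  d_S = (-0.20)·320 + (+0.65)·420 + (-0.10)·500 = 159.00
  d_M = (-0.20)·320 + (-0.40)·420 + (+0.75)·500 = 143.00

d_M = 143.00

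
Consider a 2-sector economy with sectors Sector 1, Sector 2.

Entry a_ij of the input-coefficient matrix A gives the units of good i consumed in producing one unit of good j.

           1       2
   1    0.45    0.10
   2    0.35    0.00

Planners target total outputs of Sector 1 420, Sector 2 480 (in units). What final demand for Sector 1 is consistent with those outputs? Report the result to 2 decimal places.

d_1 = 183.00

I − A =
  [   0.55    -0.10]
  [  -0.35     1.00]
d = (I − A) x:
  d_1 = (+0.55)·420 + (-0.10)·480 = 183.00
  d_2 = (-0.35)·420 + (+1.00)·480 = 333.00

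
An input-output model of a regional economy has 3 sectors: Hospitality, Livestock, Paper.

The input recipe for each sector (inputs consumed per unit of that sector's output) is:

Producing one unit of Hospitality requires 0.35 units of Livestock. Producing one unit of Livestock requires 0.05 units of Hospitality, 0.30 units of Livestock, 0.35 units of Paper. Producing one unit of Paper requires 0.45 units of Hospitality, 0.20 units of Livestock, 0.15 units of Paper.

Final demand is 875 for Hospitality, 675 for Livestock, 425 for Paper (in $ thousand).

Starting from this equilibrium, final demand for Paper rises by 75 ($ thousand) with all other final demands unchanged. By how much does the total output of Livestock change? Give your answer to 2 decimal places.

I − A =
  [   1.00    -0.05    -0.45]
  [  -0.35     0.70    -0.20]
  [   0.00    -0.35     0.85]
Cofactors of I−A, C_ij = (−1)^(i+j)·(minor ij) (rows/columns in the sector order above):
  C_11 = (0.70)(0.85) − (-0.20)(-0.35) = 0.5250
  C_12 = −[(-0.35)(0.85) − (-0.20)(0.00)] = 0.2975
  C_13 = (-0.35)(-0.35) − (0.70)(0.00) = 0.1225
  C_21 = −[(-0.05)(0.85) − (-0.45)(-0.35)] = 0.2000
  C_22 = (1.00)(0.85) − (-0.45)(0.00) = 0.8500
  C_23 = −[(1.00)(-0.35) − (-0.05)(0.00)] = 0.3500
  C_31 = (-0.05)(-0.20) − (-0.45)(0.70) = 0.3250
  C_32 = −[(1.00)(-0.20) − (-0.45)(-0.35)] = 0.3575
  C_33 = (1.00)(0.70) − (-0.05)(-0.35) = 0.6825
det(I−A) = Σ_j (I−A)_1j·C_1j = (1.00)(0.5250) + (-0.05)(0.2975) + (-0.45)(0.1225) = 0.4550
adj(I−A) = Cᵀ =
  [ 0.5250   0.2000   0.3250]
  [ 0.2975   0.8500   0.3575]
  [ 0.1225   0.3500   0.6825]
(I − A)⁻¹ = adj(I−A) / det(I−A) ≈
  [   1.1538     0.4396     0.7143]
  [   0.6538     1.8681     0.7857]
  [   0.2692     0.7692     1.5000]
Δx = (I − A)⁻¹ Δd with Δd having +75 in the Paper component and 0 elsewhere.
So Δx_2 = L_23 · (+75), where L_23 = adj(I−A)_23 / det(I−A) = 0.3575 / 0.4550.
Δx_2 = 0.3575 × (+75) / 0.4550 = 26.8125 / 0.4550 ≈ 58.93.

Δx_2 = 58.93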